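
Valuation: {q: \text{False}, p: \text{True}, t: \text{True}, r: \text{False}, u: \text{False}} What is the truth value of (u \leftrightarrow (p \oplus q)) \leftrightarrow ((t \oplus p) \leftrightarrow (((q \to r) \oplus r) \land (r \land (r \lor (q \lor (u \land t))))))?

Substituting q=\text{False}, p=\text{True}, t=\text{True}, r=\text{False}, u=\text{False}:
p \oplus q = \text{True} \oplus \text{False} = \text{True}
u \leftrightarrow (p \oplus q) = \text{False} \leftrightarrow \text{True} = \text{False}
t \oplus p = \text{True} \oplus \text{True} = \text{False}
q \to r = \text{False} \to \text{False} = \text{True}
(q \to r) \oplus r = \text{True} \oplus \text{False} = \text{True}
u \land t = \text{False} \land \text{True} = \text{False}
q \lor (u \land t) = \text{False} \lor \text{False} = \text{False}
r \lor (q \lor (u \land t)) = \text{False} \lor \text{False} = \text{False}
r \land (r \lor (q \lor (u \land t))) = \text{False} \land \text{False} = \text{False}
((q \to r) \oplus r) \land (r \land (r \lor (q \lor (u \land t)))) = \text{True} \land \text{False} = \text{False}
(t \oplus p) \leftrightarrow (((q \to r) \oplus r) \land (r \land (r \lor (q \lor (u \land t))))) = \text{False} \leftrightarrow \text{False} = \text{True}
(u \leftrightarrow (p \oplus q)) \leftrightarrow ((t \oplus p) \leftrightarrow (((q \to r) \oplus r) \land (r \land (r \lor (q \lor (u \land t)))))) = \text{False} \leftrightarrow \text{True} = \text{False}

\text{False}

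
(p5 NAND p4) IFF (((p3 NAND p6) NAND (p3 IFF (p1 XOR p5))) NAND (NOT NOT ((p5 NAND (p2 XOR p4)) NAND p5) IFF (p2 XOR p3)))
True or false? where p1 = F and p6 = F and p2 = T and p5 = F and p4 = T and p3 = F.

T

p5 NAND p4 = F NAND T = T
p3 NAND p6 = F NAND F = T
p1 XOR p5 = F XOR F = F
p3 IFF (p1 XOR p5) = F IFF F = T
(p3 NAND p6) NAND (p3 IFF (p1 XOR p5)) = T NAND T = F
p2 XOR p4 = T XOR T = F
p5 NAND (p2 XOR p4) = F NAND F = T
(p5 NAND (p2 XOR p4)) NAND p5 = T NAND F = T
NOT ((p5 NAND (p2 XOR p4)) NAND p5) = NOT T = F
NOT NOT ((p5 NAND (p2 XOR p4)) NAND p5) = NOT F = T
p2 XOR p3 = T XOR F = T
NOT NOT ((p5 NAND (p2 XOR p4)) NAND p5) IFF (p2 XOR p3) = T IFF T = T
((p3 NAND p6) NAND (p3 IFF (p1 XOR p5))) NAND (NOT NOT ((p5 NAND (p2 XOR p4)) NAND p5) IFF (p2 XOR p3)) = F NAND T = T
(p5 NAND p4) IFF (((p3 NAND p6) NAND (p3 IFF (p1 XOR p5))) NAND (NOT NOT ((p5 NAND (p2 XOR p4)) NAND p5) IFF (p2 XOR p3))) = T IFF T = T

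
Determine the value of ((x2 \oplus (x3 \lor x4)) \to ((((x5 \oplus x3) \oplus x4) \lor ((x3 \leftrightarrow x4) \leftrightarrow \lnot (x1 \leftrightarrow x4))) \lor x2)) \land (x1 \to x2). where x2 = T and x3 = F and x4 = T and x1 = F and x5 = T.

Substituting x2=T, x3=F, x4=T, x1=F, x5=T:
x3 \lor x4 = F \lor T = T
x2 \oplus (x3 \lor x4) = T \oplus T = F
x5 \oplus x3 = T \oplus F = T
(x5 \oplus x3) \oplus x4 = T \oplus T = F
x3 \leftrightarrow x4 = F \leftrightarrow T = F
x1 \leftrightarrow x4 = F \leftrightarrow T = F
\lnot (x1 \leftrightarrow x4) = \lnot F = T
(x3 \leftrightarrow x4) \leftrightarrow \lnot (x1 \leftrightarrow x4) = F \leftrightarrow T = F
((x5 \oplus x3) \oplus x4) \lor ((x3 \leftrightarrow x4) \leftrightarrow \lnot (x1 \leftrightarrow x4)) = F \lor F = F
(((x5 \oplus x3) \oplus x4) \lor ((x3 \leftrightarrow x4) \leftrightarrow \lnot (x1 \leftrightarrow x4))) \lor x2 = F \lor T = T
(x2 \oplus (x3 \lor x4)) \to ((((x5 \oplus x3) \oplus x4) \lor ((x3 \leftrightarrow x4) \leftrightarrow \lnot (x1 \leftrightarrow x4))) \lor x2) = F \to T = T
x1 \to x2 = F \to T = T
((x2 \oplus (x3 \lor x4)) \to ((((x5 \oplus x3) \oplus x4) \lor ((x3 \leftrightarrow x4) \leftrightarrow \lnot (x1 \leftrightarrow x4))) \lor x2)) \land (x1 \to x2) = T \land T = T

T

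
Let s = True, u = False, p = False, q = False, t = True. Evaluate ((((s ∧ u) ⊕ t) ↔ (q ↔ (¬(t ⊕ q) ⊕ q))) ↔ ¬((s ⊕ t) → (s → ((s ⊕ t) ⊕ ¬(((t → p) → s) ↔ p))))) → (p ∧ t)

True

s ∧ u = True ∧ False = False
(s ∧ u) ⊕ t = False ⊕ True = True
t ⊕ q = True ⊕ False = True
¬(t ⊕ q) = ¬True = False
¬(t ⊕ q) ⊕ q = False ⊕ False = False
q ↔ (¬(t ⊕ q) ⊕ q) = False ↔ False = True
((s ∧ u) ⊕ t) ↔ (q ↔ (¬(t ⊕ q) ⊕ q)) = True ↔ True = True
s ⊕ t = True ⊕ True = False
s ⊕ t = True ⊕ True = False
t → p = True → False = False
(t → p) → s = False → True = True
((t → p) → s) ↔ p = True ↔ False = False
¬(((t → p) → s) ↔ p) = ¬False = True
(s ⊕ t) ⊕ ¬(((t → p) → s) ↔ p) = False ⊕ True = True
s → ((s ⊕ t) ⊕ ¬(((t → p) → s) ↔ p)) = True → True = True
(s ⊕ t) → (s → ((s ⊕ t) ⊕ ¬(((t → p) → s) ↔ p))) = False → True = True
¬((s ⊕ t) → (s → ((s ⊕ t) ⊕ ¬(((t → p) → s) ↔ p)))) = ¬True = False
(((s ∧ u) ⊕ t) ↔ (q ↔ (¬(t ⊕ q) ⊕ q))) ↔ ¬((s ⊕ t) → (s → ((s ⊕ t) ⊕ ¬(((t → p) → s) ↔ p)))) = True ↔ False = False
p ∧ t = False ∧ True = False
((((s ∧ u) ⊕ t) ↔ (q ↔ (¬(t ⊕ q) ⊕ q))) ↔ ¬((s ⊕ t) → (s → ((s ⊕ t) ⊕ ¬(((t → p) → s) ↔ p))))) → (p ∧ t) = False → False = True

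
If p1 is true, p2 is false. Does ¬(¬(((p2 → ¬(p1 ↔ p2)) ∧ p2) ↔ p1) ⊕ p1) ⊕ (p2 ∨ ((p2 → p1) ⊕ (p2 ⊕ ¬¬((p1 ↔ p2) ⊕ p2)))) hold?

p1 ↔ p2 = True ↔ False = False
¬(p1 ↔ p2) = ¬False = True
p2 → ¬(p1 ↔ p2) = False → True = True
(p2 → ¬(p1 ↔ p2)) ∧ p2 = True ∧ False = False
((p2 → ¬(p1 ↔ p2)) ∧ p2) ↔ p1 = False ↔ True = False
¬(((p2 → ¬(p1 ↔ p2)) ∧ p2) ↔ p1) = ¬False = True
¬(((p2 → ¬(p1 ↔ p2)) ∧ p2) ↔ p1) ⊕ p1 = True ⊕ True = False
¬(¬(((p2 → ¬(p1 ↔ p2)) ∧ p2) ↔ p1) ⊕ p1) = ¬False = True
p2 → p1 = False → True = True
p1 ↔ p2 = True ↔ False = False
(p1 ↔ p2) ⊕ p2 = False ⊕ False = False
¬((p1 ↔ p2) ⊕ p2) = ¬False = True
¬¬((p1 ↔ p2) ⊕ p2) = ¬True = False
p2 ⊕ ¬¬((p1 ↔ p2) ⊕ p2) = False ⊕ False = False
(p2 → p1) ⊕ (p2 ⊕ ¬¬((p1 ↔ p2) ⊕ p2)) = True ⊕ False = True
p2 ∨ ((p2 → p1) ⊕ (p2 ⊕ ¬¬((p1 ↔ p2) ⊕ p2))) = False ∨ True = True
¬(¬(((p2 → ¬(p1 ↔ p2)) ∧ p2) ↔ p1) ⊕ p1) ⊕ (p2 ∨ ((p2 → p1) ⊕ (p2 ⊕ ¬¬((p1 ↔ p2) ⊕ p2)))) = True ⊕ True = False

False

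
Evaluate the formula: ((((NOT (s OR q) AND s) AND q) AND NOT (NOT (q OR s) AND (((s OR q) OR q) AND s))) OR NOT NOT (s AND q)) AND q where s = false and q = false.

false

s OR q = false OR false = false
NOT (s OR q) = NOT false = true
NOT (s OR q) AND s = true AND false = false
(NOT (s OR q) AND s) AND q = false AND false = false
q OR s = false OR false = false
NOT (q OR s) = NOT false = true
s OR q = false OR false = false
(s OR q) OR q = false OR false = false
((s OR q) OR q) AND s = false AND false = false
NOT (q OR s) AND (((s OR q) OR q) AND s) = true AND false = false
NOT (NOT (q OR s) AND (((s OR q) OR q) AND s)) = NOT false = true
((NOT (s OR q) AND s) AND q) AND NOT (NOT (q OR s) AND (((s OR q) OR q) AND s)) = false AND true = false
s AND q = false AND false = false
NOT (s AND q) = NOT false = true
NOT NOT (s AND q) = NOT true = false
(((NOT (s OR q) AND s) AND q) AND NOT (NOT (q OR s) AND (((s OR q) OR q) AND s))) OR NOT NOT (s AND q) = false OR false = false
((((NOT (s OR q) AND s) AND q) AND NOT (NOT (q OR s) AND (((s OR q) OR q) AND s))) OR NOT NOT (s AND q)) AND q = false AND false = false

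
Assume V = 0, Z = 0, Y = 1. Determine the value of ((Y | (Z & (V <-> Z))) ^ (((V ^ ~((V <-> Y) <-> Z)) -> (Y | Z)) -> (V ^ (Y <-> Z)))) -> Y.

V <-> Z = 0 <-> 0 = 1
Z & (V <-> Z) = 0 & 1 = 0
Y | (Z & (V <-> Z)) = 1 | 0 = 1
V <-> Y = 0 <-> 1 = 0
(V <-> Y) <-> Z = 0 <-> 0 = 1
~((V <-> Y) <-> Z) = ~1 = 0
V ^ ~((V <-> Y) <-> Z) = 0 ^ 0 = 0
Y | Z = 1 | 0 = 1
(V ^ ~((V <-> Y) <-> Z)) -> (Y | Z) = 0 -> 1 = 1
Y <-> Z = 1 <-> 0 = 0
V ^ (Y <-> Z) = 0 ^ 0 = 0
((V ^ ~((V <-> Y) <-> Z)) -> (Y | Z)) -> (V ^ (Y <-> Z)) = 1 -> 0 = 0
(Y | (Z & (V <-> Z))) ^ (((V ^ ~((V <-> Y) <-> Z)) -> (Y | Z)) -> (V ^ (Y <-> Z))) = 1 ^ 0 = 1
((Y | (Z & (V <-> Z))) ^ (((V ^ ~((V <-> Y) <-> Z)) -> (Y | Z)) -> (V ^ (Y <-> Z)))) -> Y = 1 -> 1 = 1

1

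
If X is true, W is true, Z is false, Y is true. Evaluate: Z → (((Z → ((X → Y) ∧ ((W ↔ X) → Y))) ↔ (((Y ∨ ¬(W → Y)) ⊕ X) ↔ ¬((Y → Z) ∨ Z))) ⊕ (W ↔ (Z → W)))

Substituting X=True, W=True, Z=False, Y=True:
X → Y = True → True = True
W ↔ X = True ↔ True = True
(W ↔ X) → Y = True → True = True
(X → Y) ∧ ((W ↔ X) → Y) = True ∧ True = True
Z → ((X → Y) ∧ ((W ↔ X) → Y)) = False → True = True
W → Y = True → True = True
¬(W → Y) = ¬True = False
Y ∨ ¬(W → Y) = True ∨ False = True
(Y ∨ ¬(W → Y)) ⊕ X = True ⊕ True = False
Y → Z = True → False = False
(Y → Z) ∨ Z = False ∨ False = False
¬((Y → Z) ∨ Z) = ¬False = True
((Y ∨ ¬(W → Y)) ⊕ X) ↔ ¬((Y → Z) ∨ Z) = False ↔ True = False
(Z → ((X → Y) ∧ ((W ↔ X) → Y))) ↔ (((Y ∨ ¬(W → Y)) ⊕ X) ↔ ¬((Y → Z) ∨ Z)) = True ↔ False = False
Z → W = False → True = True
W ↔ (Z → W) = True ↔ True = True
((Z → ((X → Y) ∧ ((W ↔ X) → Y))) ↔ (((Y ∨ ¬(W → Y)) ⊕ X) ↔ ¬((Y → Z) ∨ Z))) ⊕ (W ↔ (Z → W)) = False ⊕ True = True
Z → (((Z → ((X → Y) ∧ ((W ↔ X) → Y))) ↔ (((Y ∨ ¬(W → Y)) ⊕ X) ↔ ¬((Y → Z) ∨ Z))) ⊕ (W ↔ (Z → W))) = False → True = True

True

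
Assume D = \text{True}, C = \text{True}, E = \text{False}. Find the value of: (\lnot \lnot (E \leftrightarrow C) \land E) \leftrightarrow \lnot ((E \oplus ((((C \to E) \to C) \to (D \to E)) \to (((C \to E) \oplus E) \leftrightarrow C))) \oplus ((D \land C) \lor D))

Substituting D=\text{True}, C=\text{True}, E=\text{False}:
E \leftrightarrow C = \text{False} \leftrightarrow \text{True} = \text{False}
\lnot (E \leftrightarrow C) = \lnot \text{False} = \text{True}
\lnot \lnot (E \leftrightarrow C) = \lnot \text{True} = \text{False}
\lnot \lnot (E \leftrightarrow C) \land E = \text{False} \land \text{False} = \text{False}
C \to E = \text{True} \to \text{False} = \text{False}
(C \to E) \to C = \text{False} \to \text{True} = \text{True}
D \to E = \text{True} \to \text{False} = \text{False}
((C \to E) \to C) \to (D \to E) = \text{True} \to \text{False} = \text{False}
C \to E = \text{True} \to \text{False} = \text{False}
(C \to E) \oplus E = \text{False} \oplus \text{False} = \text{False}
((C \to E) \oplus E) \leftrightarrow C = \text{False} \leftrightarrow \text{True} = \text{False}
(((C \to E) \to C) \to (D \to E)) \to (((C \to E) \oplus E) \leftrightarrow C) = \text{False} \to \text{False} = \text{True}
E \oplus ((((C \to E) \to C) \to (D \to E)) \to (((C \to E) \oplus E) \leftrightarrow C)) = \text{False} \oplus \text{True} = \text{True}
D \land C = \text{True} \land \text{True} = \text{True}
(D \land C) \lor D = \text{True} \lor \text{True} = \text{True}
(E \oplus ((((C \to E) \to C) \to (D \to E)) \to (((C \to E) \oplus E) \leftrightarrow C))) \oplus ((D \land C) \lor D) = \text{True} \oplus \text{True} = \text{False}
\lnot ((E \oplus ((((C \to E) \to C) \to (D \to E)) \to (((C \to E) \oplus E) \leftrightarrow C))) \oplus ((D \land C) \lor D)) = \lnot \text{False} = \text{True}
(\lnot \lnot (E \leftrightarrow C) \land E) \leftrightarrow \lnot ((E \oplus ((((C \to E) \to C) \to (D \to E)) \to (((C \to E) \oplus E) \leftrightarrow C))) \oplus ((D \land C) \lor D)) = \text{False} \leftrightarrow \text{True} = \text{False}

\text{False}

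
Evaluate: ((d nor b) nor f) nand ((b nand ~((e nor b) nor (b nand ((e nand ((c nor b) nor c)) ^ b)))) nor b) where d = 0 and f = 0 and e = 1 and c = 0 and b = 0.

1

d nor b = 0 nor 0 = 1
(d nor b) nor f = 1 nor 0 = 0
e nor b = 1 nor 0 = 0
c nor b = 0 nor 0 = 1
(c nor b) nor c = 1 nor 0 = 0
e nand ((c nor b) nor c) = 1 nand 0 = 1
(e nand ((c nor b) nor c)) ^ b = 1 ^ 0 = 1
b nand ((e nand ((c nor b) nor c)) ^ b) = 0 nand 1 = 1
(e nor b) nor (b nand ((e nand ((c nor b) nor c)) ^ b)) = 0 nor 1 = 0
~((e nor b) nor (b nand ((e nand ((c nor b) nor c)) ^ b))) = ~0 = 1
b nand ~((e nor b) nor (b nand ((e nand ((c nor b) nor c)) ^ b))) = 0 nand 1 = 1
(b nand ~((e nor b) nor (b nand ((e nand ((c nor b) nor c)) ^ b)))) nor b = 1 nor 0 = 0
((d nor b) nor f) nand ((b nand ~((e nor b) nor (b nand ((e nand ((c nor b) nor c)) ^ b)))) nor b) = 0 nand 0 = 1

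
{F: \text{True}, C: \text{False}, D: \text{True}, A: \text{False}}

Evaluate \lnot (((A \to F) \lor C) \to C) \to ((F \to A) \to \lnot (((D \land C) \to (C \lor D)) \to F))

\text{True}

A \to F = \text{False} \to \text{True} = \text{True}
(A \to F) \lor C = \text{True} \lor \text{False} = \text{True}
((A \to F) \lor C) \to C = \text{True} \to \text{False} = \text{False}
\lnot (((A \to F) \lor C) \to C) = \lnot \text{False} = \text{True}
F \to A = \text{True} \to \text{False} = \text{False}
D \land C = \text{True} \land \text{False} = \text{False}
C \lor D = \text{False} \lor \text{True} = \text{True}
(D \land C) \to (C \lor D) = \text{False} \to \text{True} = \text{True}
((D \land C) \to (C \lor D)) \to F = \text{True} \to \text{True} = \text{True}
\lnot (((D \land C) \to (C \lor D)) \to F) = \lnot \text{True} = \text{False}
(F \to A) \to \lnot (((D \land C) \to (C \lor D)) \to F) = \text{False} \to \text{False} = \text{True}
\lnot (((A \to F) \lor C) \to C) \to ((F \to A) \to \lnot (((D \land C) \to (C \lor D)) \to F)) = \text{True} \to \text{True} = \text{True}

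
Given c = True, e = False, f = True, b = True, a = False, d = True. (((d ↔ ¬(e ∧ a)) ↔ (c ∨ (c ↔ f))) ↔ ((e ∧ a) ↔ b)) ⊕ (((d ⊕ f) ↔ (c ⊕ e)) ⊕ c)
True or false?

True

e ∧ a = False ∧ False = False
¬(e ∧ a) = ¬False = True
d ↔ ¬(e ∧ a) = True ↔ True = True
c ↔ f = True ↔ True = True
c ∨ (c ↔ f) = True ∨ True = True
(d ↔ ¬(e ∧ a)) ↔ (c ∨ (c ↔ f)) = True ↔ True = True
e ∧ a = False ∧ False = False
(e ∧ a) ↔ b = False ↔ True = False
((d ↔ ¬(e ∧ a)) ↔ (c ∨ (c ↔ f))) ↔ ((e ∧ a) ↔ b) = True ↔ False = False
d ⊕ f = True ⊕ True = False
c ⊕ e = True ⊕ False = True
(d ⊕ f) ↔ (c ⊕ e) = False ↔ True = False
((d ⊕ f) ↔ (c ⊕ e)) ⊕ c = False ⊕ True = True
(((d ↔ ¬(e ∧ a)) ↔ (c ∨ (c ↔ f))) ↔ ((e ∧ a) ↔ b)) ⊕ (((d ⊕ f) ↔ (c ⊕ e)) ⊕ c) = False ⊕ True = True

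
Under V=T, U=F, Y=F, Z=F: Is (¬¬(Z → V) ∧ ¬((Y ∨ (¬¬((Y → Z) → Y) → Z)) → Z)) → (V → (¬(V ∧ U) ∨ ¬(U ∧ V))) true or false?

Substituting V=T, U=F, Y=F, Z=F:
Z → V = F → T = T
¬(Z → V) = ¬T = F
¬¬(Z → V) = ¬F = T
Y → Z = F → F = T
(Y → Z) → Y = T → F = F
¬((Y → Z) → Y) = ¬F = T
¬¬((Y → Z) → Y) = ¬T = F
¬¬((Y → Z) → Y) → Z = F → F = T
Y ∨ (¬¬((Y → Z) → Y) → Z) = F ∨ T = T
(Y ∨ (¬¬((Y → Z) → Y) → Z)) → Z = T → F = F
¬((Y ∨ (¬¬((Y → Z) → Y) → Z)) → Z) = ¬F = T
¬¬(Z → V) ∧ ¬((Y ∨ (¬¬((Y → Z) → Y) → Z)) → Z) = T ∧ T = T
V ∧ U = T ∧ F = F
¬(V ∧ U) = ¬F = T
U ∧ V = F ∧ T = F
¬(U ∧ V) = ¬F = T
¬(V ∧ U) ∨ ¬(U ∧ V) = T ∨ T = T
V → (¬(V ∧ U) ∨ ¬(U ∧ V)) = T → T = T
(¬¬(Z → V) ∧ ¬((Y ∨ (¬¬((Y → Z) → Y) → Z)) → Z)) → (V → (¬(V ∧ U) ∨ ¬(U ∧ V))) = T → T = T

T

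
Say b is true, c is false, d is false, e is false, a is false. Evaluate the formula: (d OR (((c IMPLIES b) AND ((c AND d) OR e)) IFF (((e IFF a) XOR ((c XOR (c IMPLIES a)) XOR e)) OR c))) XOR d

true

c IMPLIES b = false IMPLIES true = true
c AND d = false AND false = false
(c AND d) OR e = false OR false = false
(c IMPLIES b) AND ((c AND d) OR e) = true AND false = false
e IFF a = false IFF false = true
c IMPLIES a = false IMPLIES false = true
c XOR (c IMPLIES a) = false XOR true = true
(c XOR (c IMPLIES a)) XOR e = true XOR false = true
(e IFF a) XOR ((c XOR (c IMPLIES a)) XOR e) = true XOR true = false
((e IFF a) XOR ((c XOR (c IMPLIES a)) XOR e)) OR c = false OR false = false
((c IMPLIES b) AND ((c AND d) OR e)) IFF (((e IFF a) XOR ((c XOR (c IMPLIES a)) XOR e)) OR c) = false IFF false = true
d OR (((c IMPLIES b) AND ((c AND d) OR e)) IFF (((e IFF a) XOR ((c XOR (c IMPLIES a)) XOR e)) OR c)) = false OR true = true
(d OR (((c IMPLIES b) AND ((c AND d) OR e)) IFF (((e IFF a) XOR ((c XOR (c IMPLIES a)) XOR e)) OR c))) XOR d = true XOR false = true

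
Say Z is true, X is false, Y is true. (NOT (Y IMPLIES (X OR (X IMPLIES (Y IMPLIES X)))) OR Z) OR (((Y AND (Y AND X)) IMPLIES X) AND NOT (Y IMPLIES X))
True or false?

T

Y IMPLIES X = T IMPLIES F = F
X IMPLIES (Y IMPLIES X) = F IMPLIES F = T
X OR (X IMPLIES (Y IMPLIES X)) = F OR T = T
Y IMPLIES (X OR (X IMPLIES (Y IMPLIES X))) = T IMPLIES T = T
NOT (Y IMPLIES (X OR (X IMPLIES (Y IMPLIES X)))) = NOT T = F
NOT (Y IMPLIES (X OR (X IMPLIES (Y IMPLIES X)))) OR Z = F OR T = T
Y AND X = T AND F = F
Y AND (Y AND X) = T AND F = F
(Y AND (Y AND X)) IMPLIES X = F IMPLIES F = T
Y IMPLIES X = T IMPLIES F = F
NOT (Y IMPLIES X) = NOT F = T
((Y AND (Y AND X)) IMPLIES X) AND NOT (Y IMPLIES X) = T AND T = T
(NOT (Y IMPLIES (X OR (X IMPLIES (Y IMPLIES X)))) OR Z) OR (((Y AND (Y AND X)) IMPLIES X) AND NOT (Y IMPLIES X)) = T OR T = T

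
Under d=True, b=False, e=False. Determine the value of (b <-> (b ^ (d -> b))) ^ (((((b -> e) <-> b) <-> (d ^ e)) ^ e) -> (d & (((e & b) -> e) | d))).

False

d -> b = True -> False = False
b ^ (d -> b) = False ^ False = False
b <-> (b ^ (d -> b)) = False <-> False = True
b -> e = False -> False = True
(b -> e) <-> b = True <-> False = False
d ^ e = True ^ False = True
((b -> e) <-> b) <-> (d ^ e) = False <-> True = False
(((b -> e) <-> b) <-> (d ^ e)) ^ e = False ^ False = False
e & b = False & False = False
(e & b) -> e = False -> False = True
((e & b) -> e) | d = True | True = True
d & (((e & b) -> e) | d) = True & True = True
((((b -> e) <-> b) <-> (d ^ e)) ^ e) -> (d & (((e & b) -> e) | d)) = False -> True = True
(b <-> (b ^ (d -> b))) ^ (((((b -> e) <-> b) <-> (d ^ e)) ^ e) -> (d & (((e & b) -> e) | d))) = True ^ True = False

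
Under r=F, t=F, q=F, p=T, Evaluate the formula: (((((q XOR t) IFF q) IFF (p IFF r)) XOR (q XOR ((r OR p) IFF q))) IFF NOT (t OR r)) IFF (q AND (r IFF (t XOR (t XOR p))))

T

q XOR t = F XOR F = F
(q XOR t) IFF q = F IFF F = T
p IFF r = T IFF F = F
((q XOR t) IFF q) IFF (p IFF r) = T IFF F = F
r OR p = F OR T = T
(r OR p) IFF q = T IFF F = F
q XOR ((r OR p) IFF q) = F XOR F = F
(((q XOR t) IFF q) IFF (p IFF r)) XOR (q XOR ((r OR p) IFF q)) = F XOR F = F
t OR r = F OR F = F
NOT (t OR r) = NOT F = T
((((q XOR t) IFF q) IFF (p IFF r)) XOR (q XOR ((r OR p) IFF q))) IFF NOT (t OR r) = F IFF T = F
t XOR p = F XOR T = T
t XOR (t XOR p) = F XOR T = T
r IFF (t XOR (t XOR p)) = F IFF T = F
q AND (r IFF (t XOR (t XOR p))) = F AND F = F
(((((q XOR t) IFF q) IFF (p IFF r)) XOR (q XOR ((r OR p) IFF q))) IFF NOT (t OR r)) IFF (q AND (r IFF (t XOR (t XOR p)))) = F IFF F = T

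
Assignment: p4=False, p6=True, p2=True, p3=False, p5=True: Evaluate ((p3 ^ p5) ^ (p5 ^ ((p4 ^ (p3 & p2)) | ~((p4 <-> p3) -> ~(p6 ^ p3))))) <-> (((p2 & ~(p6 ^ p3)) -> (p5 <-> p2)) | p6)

p3 ^ p5 = False ^ True = True
p3 & p2 = False & True = False
p4 ^ (p3 & p2) = False ^ False = False
p4 <-> p3 = False <-> False = True
p6 ^ p3 = True ^ False = True
~(p6 ^ p3) = ~True = False
(p4 <-> p3) -> ~(p6 ^ p3) = True -> False = False
~((p4 <-> p3) -> ~(p6 ^ p3)) = ~False = True
(p4 ^ (p3 & p2)) | ~((p4 <-> p3) -> ~(p6 ^ p3)) = False | True = True
p5 ^ ((p4 ^ (p3 & p2)) | ~((p4 <-> p3) -> ~(p6 ^ p3))) = True ^ True = False
(p3 ^ p5) ^ (p5 ^ ((p4 ^ (p3 & p2)) | ~((p4 <-> p3) -> ~(p6 ^ p3)))) = True ^ False = True
p6 ^ p3 = True ^ False = True
~(p6 ^ p3) = ~True = False
p2 & ~(p6 ^ p3) = True & False = False
p5 <-> p2 = True <-> True = True
(p2 & ~(p6 ^ p3)) -> (p5 <-> p2) = False -> True = True
((p2 & ~(p6 ^ p3)) -> (p5 <-> p2)) | p6 = True | True = True
((p3 ^ p5) ^ (p5 ^ ((p4 ^ (p3 & p2)) | ~((p4 <-> p3) -> ~(p6 ^ p3))))) <-> (((p2 & ~(p6 ^ p3)) -> (p5 <-> p2)) | p6) = True <-> True = True

True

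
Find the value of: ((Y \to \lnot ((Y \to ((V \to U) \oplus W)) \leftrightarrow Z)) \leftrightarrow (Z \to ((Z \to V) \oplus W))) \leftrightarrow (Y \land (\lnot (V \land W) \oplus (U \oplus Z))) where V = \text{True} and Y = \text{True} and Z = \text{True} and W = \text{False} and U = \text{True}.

V \to U = \text{True} \to \text{True} = \text{True}
(V \to U) \oplus W = \text{True} \oplus \text{False} = \text{True}
Y \to ((V \to U) \oplus W) = \text{True} \to \text{True} = \text{True}
(Y \to ((V \to U) \oplus W)) \leftrightarrow Z = \text{True} \leftrightarrow \text{True} = \text{True}
\lnot ((Y \to ((V \to U) \oplus W)) \leftrightarrow Z) = \lnot \text{True} = \text{False}
Y \to \lnot ((Y \to ((V \to U) \oplus W)) \leftrightarrow Z) = \text{True} \to \text{False} = \text{False}
Z \to V = \text{True} \to \text{True} = \text{True}
(Z \to V) \oplus W = \text{True} \oplus \text{False} = \text{True}
Z \to ((Z \to V) \oplus W) = \text{True} \to \text{True} = \text{True}
(Y \to \lnot ((Y \to ((V \to U) \oplus W)) \leftrightarrow Z)) \leftrightarrow (Z \to ((Z \to V) \oplus W)) = \text{False} \leftrightarrow \text{True} = \text{False}
V \land W = \text{True} \land \text{False} = \text{False}
\lnot (V \land W) = \lnot \text{False} = \text{True}
U \oplus Z = \text{True} \oplus \text{True} = \text{False}
\lnot (V \land W) \oplus (U \oplus Z) = \text{True} \oplus \text{False} = \text{True}
Y \land (\lnot (V \land W) \oplus (U \oplus Z)) = \text{True} \land \text{True} = \text{True}
((Y \to \lnot ((Y \to ((V \to U) \oplus W)) \leftrightarrow Z)) \leftrightarrow (Z \to ((Z \to V) \oplus W))) \leftrightarrow (Y \land (\lnot (V \land W) \oplus (U \oplus Z))) = \text{False} \leftrightarrow \text{True} = \text{False}

\text{False}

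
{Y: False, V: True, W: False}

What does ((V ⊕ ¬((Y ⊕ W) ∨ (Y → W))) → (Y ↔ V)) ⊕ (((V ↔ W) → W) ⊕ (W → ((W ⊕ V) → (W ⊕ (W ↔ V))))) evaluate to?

Substituting Y=False, V=True, W=False:
Y ⊕ W = False ⊕ False = False
Y → W = False → False = True
(Y ⊕ W) ∨ (Y → W) = False ∨ True = True
¬((Y ⊕ W) ∨ (Y → W)) = ¬True = False
V ⊕ ¬((Y ⊕ W) ∨ (Y → W)) = True ⊕ False = True
Y ↔ V = False ↔ True = False
(V ⊕ ¬((Y ⊕ W) ∨ (Y → W))) → (Y ↔ V) = True → False = False
V ↔ W = True ↔ False = False
(V ↔ W) → W = False → False = True
W ⊕ V = False ⊕ True = True
W ↔ V = False ↔ True = False
W ⊕ (W ↔ V) = False ⊕ False = False
(W ⊕ V) → (W ⊕ (W ↔ V)) = True → False = False
W → ((W ⊕ V) → (W ⊕ (W ↔ V))) = False → False = True
((V ↔ W) → W) ⊕ (W → ((W ⊕ V) → (W ⊕ (W ↔ V)))) = True ⊕ True = False
((V ⊕ ¬((Y ⊕ W) ∨ (Y → W))) → (Y ↔ V)) ⊕ (((V ↔ W) → W) ⊕ (W → ((W ⊕ V) → (W ⊕ (W ↔ V))))) = False ⊕ False = False

False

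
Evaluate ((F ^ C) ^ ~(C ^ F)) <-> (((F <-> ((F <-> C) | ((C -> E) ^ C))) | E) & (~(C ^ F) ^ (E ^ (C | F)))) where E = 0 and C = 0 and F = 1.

F ^ C = 1 ^ 0 = 1
C ^ F = 0 ^ 1 = 1
~(C ^ F) = ~1 = 0
(F ^ C) ^ ~(C ^ F) = 1 ^ 0 = 1
F <-> C = 1 <-> 0 = 0
C -> E = 0 -> 0 = 1
(C -> E) ^ C = 1 ^ 0 = 1
(F <-> C) | ((C -> E) ^ C) = 0 | 1 = 1
F <-> ((F <-> C) | ((C -> E) ^ C)) = 1 <-> 1 = 1
(F <-> ((F <-> C) | ((C -> E) ^ C))) | E = 1 | 0 = 1
C ^ F = 0 ^ 1 = 1
~(C ^ F) = ~1 = 0
C | F = 0 | 1 = 1
E ^ (C | F) = 0 ^ 1 = 1
~(C ^ F) ^ (E ^ (C | F)) = 0 ^ 1 = 1
((F <-> ((F <-> C) | ((C -> E) ^ C))) | E) & (~(C ^ F) ^ (E ^ (C | F))) = 1 & 1 = 1
((F ^ C) ^ ~(C ^ F)) <-> (((F <-> ((F <-> C) | ((C -> E) ^ C))) | E) & (~(C ^ F) ^ (E ^ (C | F)))) = 1 <-> 1 = 1

1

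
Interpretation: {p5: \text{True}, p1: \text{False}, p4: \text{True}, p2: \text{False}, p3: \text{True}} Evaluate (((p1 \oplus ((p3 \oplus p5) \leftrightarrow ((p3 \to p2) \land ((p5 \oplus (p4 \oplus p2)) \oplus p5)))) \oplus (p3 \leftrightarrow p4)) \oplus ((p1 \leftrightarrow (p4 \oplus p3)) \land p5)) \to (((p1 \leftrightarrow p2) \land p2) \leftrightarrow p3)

p3 \oplus p5 = \text{True} \oplus \text{True} = \text{False}
p3 \to p2 = \text{True} \to \text{False} = \text{False}
p4 \oplus p2 = \text{True} \oplus \text{False} = \text{True}
p5 \oplus (p4 \oplus p2) = \text{True} \oplus \text{True} = \text{False}
(p5 \oplus (p4 \oplus p2)) \oplus p5 = \text{False} \oplus \text{True} = \text{True}
(p3 \to p2) \land ((p5 \oplus (p4 \oplus p2)) \oplus p5) = \text{False} \land \text{True} = \text{False}
(p3 \oplus p5) \leftrightarrow ((p3 \to p2) \land ((p5 \oplus (p4 \oplus p2)) \oplus p5)) = \text{False} \leftrightarrow \text{False} = \text{True}
p1 \oplus ((p3 \oplus p5) \leftrightarrow ((p3 \to p2) \land ((p5 \oplus (p4 \oplus p2)) \oplus p5))) = \text{False} \oplus \text{True} = \text{True}
p3 \leftrightarrow p4 = \text{True} \leftrightarrow \text{True} = \text{True}
(p1 \oplus ((p3 \oplus p5) \leftrightarrow ((p3 \to p2) \land ((p5 \oplus (p4 \oplus p2)) \oplus p5)))) \oplus (p3 \leftrightarrow p4) = \text{True} \oplus \text{True} = \text{False}
p4 \oplus p3 = \text{True} \oplus \text{True} = \text{False}
p1 \leftrightarrow (p4 \oplus p3) = \text{False} \leftrightarrow \text{False} = \text{True}
(p1 \leftrightarrow (p4 \oplus p3)) \land p5 = \text{True} \land \text{True} = \text{True}
((p1 \oplus ((p3 \oplus p5) \leftrightarrow ((p3 \to p2) \land ((p5 \oplus (p4 \oplus p2)) \oplus p5)))) \oplus (p3 \leftrightarrow p4)) \oplus ((p1 \leftrightarrow (p4 \oplus p3)) \land p5) = \text{False} \oplus \text{True} = \text{True}
p1 \leftrightarrow p2 = \text{False} \leftrightarrow \text{False} = \text{True}
(p1 \leftrightarrow p2) \land p2 = \text{True} \land \text{False} = \text{False}
((p1 \leftrightarrow p2) \land p2) \leftrightarrow p3 = \text{False} \leftrightarrow \text{True} = \text{False}
(((p1 \oplus ((p3 \oplus p5) \leftrightarrow ((p3 \to p2) \land ((p5 \oplus (p4 \oplus p2)) \oplus p5)))) \oplus (p3 \leftrightarrow p4)) \oplus ((p1 \leftrightarrow (p4 \oplus p3)) \land p5)) \to (((p1 \leftrightarrow p2) \land p2) \leftrightarrow p3) = \text{True} \to \text{False} = \text{False}

\text{False}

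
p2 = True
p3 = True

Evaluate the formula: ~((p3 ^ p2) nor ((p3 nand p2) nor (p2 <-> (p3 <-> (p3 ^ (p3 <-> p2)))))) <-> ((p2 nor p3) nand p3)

p3 ^ p2 = True ^ True = False
p3 nand p2 = True nand True = False
p3 <-> p2 = True <-> True = True
p3 ^ (p3 <-> p2) = True ^ True = False
p3 <-> (p3 ^ (p3 <-> p2)) = True <-> False = False
p2 <-> (p3 <-> (p3 ^ (p3 <-> p2))) = True <-> False = False
(p3 nand p2) nor (p2 <-> (p3 <-> (p3 ^ (p3 <-> p2)))) = False nor False = True
(p3 ^ p2) nor ((p3 nand p2) nor (p2 <-> (p3 <-> (p3 ^ (p3 <-> p2))))) = False nor True = False
~((p3 ^ p2) nor ((p3 nand p2) nor (p2 <-> (p3 <-> (p3 ^ (p3 <-> p2)))))) = ~False = True
p2 nor p3 = True nor True = False
(p2 nor p3) nand p3 = False nand True = True
~((p3 ^ p2) nor ((p3 nand p2) nor (p2 <-> (p3 <-> (p3 ^ (p3 <-> p2)))))) <-> ((p2 nor p3) nand p3) = True <-> True = True

True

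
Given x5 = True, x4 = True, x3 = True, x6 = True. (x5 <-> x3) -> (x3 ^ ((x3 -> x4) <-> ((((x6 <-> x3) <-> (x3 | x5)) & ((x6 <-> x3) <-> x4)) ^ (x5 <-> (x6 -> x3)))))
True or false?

Substituting x5=True, x4=True, x3=True, x6=True:
x5 <-> x3 = True <-> True = True
x3 -> x4 = True -> True = True
x6 <-> x3 = True <-> True = True
x3 | x5 = True | True = True
(x6 <-> x3) <-> (x3 | x5) = True <-> True = True
x6 <-> x3 = True <-> True = True
(x6 <-> x3) <-> x4 = True <-> True = True
((x6 <-> x3) <-> (x3 | x5)) & ((x6 <-> x3) <-> x4) = True & True = True
x6 -> x3 = True -> True = True
x5 <-> (x6 -> x3) = True <-> True = True
(((x6 <-> x3) <-> (x3 | x5)) & ((x6 <-> x3) <-> x4)) ^ (x5 <-> (x6 -> x3)) = True ^ True = False
(x3 -> x4) <-> ((((x6 <-> x3) <-> (x3 | x5)) & ((x6 <-> x3) <-> x4)) ^ (x5 <-> (x6 -> x3))) = True <-> False = False
x3 ^ ((x3 -> x4) <-> ((((x6 <-> x3) <-> (x3 | x5)) & ((x6 <-> x3) <-> x4)) ^ (x5 <-> (x6 -> x3)))) = True ^ False = True
(x5 <-> x3) -> (x3 ^ ((x3 -> x4) <-> ((((x6 <-> x3) <-> (x3 | x5)) & ((x6 <-> x3) <-> x4)) ^ (x5 <-> (x6 -> x3))))) = True -> True = True

True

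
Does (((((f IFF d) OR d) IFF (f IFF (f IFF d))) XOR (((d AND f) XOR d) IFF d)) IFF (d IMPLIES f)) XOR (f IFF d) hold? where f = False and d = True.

True

Substituting f=False, d=True:
f IFF d = False IFF True = False
(f IFF d) OR d = False OR True = True
f IFF d = False IFF True = False
f IFF (f IFF d) = False IFF False = True
((f IFF d) OR d) IFF (f IFF (f IFF d)) = True IFF True = True
d AND f = True AND False = False
(d AND f) XOR d = False XOR True = True
((d AND f) XOR d) IFF d = True IFF True = True
(((f IFF d) OR d) IFF (f IFF (f IFF d))) XOR (((d AND f) XOR d) IFF d) = True XOR True = False
d IMPLIES f = True IMPLIES False = False
((((f IFF d) OR d) IFF (f IFF (f IFF d))) XOR (((d AND f) XOR d) IFF d)) IFF (d IMPLIES f) = False IFF False = True
f IFF d = False IFF True = False
(((((f IFF d) OR d) IFF (f IFF (f IFF d))) XOR (((d AND f) XOR d) IFF d)) IFF (d IMPLIES f)) XOR (f IFF d) = True XOR False = True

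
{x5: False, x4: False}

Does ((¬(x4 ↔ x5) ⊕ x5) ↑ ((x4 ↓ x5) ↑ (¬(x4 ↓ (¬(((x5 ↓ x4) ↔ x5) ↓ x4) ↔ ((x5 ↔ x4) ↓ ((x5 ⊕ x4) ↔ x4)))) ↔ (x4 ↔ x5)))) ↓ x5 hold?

x4 ↔ x5 = False ↔ False = True
¬(x4 ↔ x5) = ¬True = False
¬(x4 ↔ x5) ⊕ x5 = False ⊕ False = False
x4 ↓ x5 = False ↓ False = True
x5 ↓ x4 = False ↓ False = True
(x5 ↓ x4) ↔ x5 = True ↔ False = False
((x5 ↓ x4) ↔ x5) ↓ x4 = False ↓ False = True
¬(((x5 ↓ x4) ↔ x5) ↓ x4) = ¬True = False
x5 ↔ x4 = False ↔ False = True
x5 ⊕ x4 = False ⊕ False = False
(x5 ⊕ x4) ↔ x4 = False ↔ False = True
(x5 ↔ x4) ↓ ((x5 ⊕ x4) ↔ x4) = True ↓ True = False
¬(((x5 ↓ x4) ↔ x5) ↓ x4) ↔ ((x5 ↔ x4) ↓ ((x5 ⊕ x4) ↔ x4)) = False ↔ False = True
x4 ↓ (¬(((x5 ↓ x4) ↔ x5) ↓ x4) ↔ ((x5 ↔ x4) ↓ ((x5 ⊕ x4) ↔ x4))) = False ↓ True = False
¬(x4 ↓ (¬(((x5 ↓ x4) ↔ x5) ↓ x4) ↔ ((x5 ↔ x4) ↓ ((x5 ⊕ x4) ↔ x4)))) = ¬False = True
x4 ↔ x5 = False ↔ False = True
¬(x4 ↓ (¬(((x5 ↓ x4) ↔ x5) ↓ x4) ↔ ((x5 ↔ x4) ↓ ((x5 ⊕ x4) ↔ x4)))) ↔ (x4 ↔ x5) = True ↔ True = True
(x4 ↓ x5) ↑ (¬(x4 ↓ (¬(((x5 ↓ x4) ↔ x5) ↓ x4) ↔ ((x5 ↔ x4) ↓ ((x5 ⊕ x4) ↔ x4)))) ↔ (x4 ↔ x5)) = True ↑ True = False
(¬(x4 ↔ x5) ⊕ x5) ↑ ((x4 ↓ x5) ↑ (¬(x4 ↓ (¬(((x5 ↓ x4) ↔ x5) ↓ x4) ↔ ((x5 ↔ x4) ↓ ((x5 ⊕ x4) ↔ x4)))) ↔ (x4 ↔ x5))) = False ↑ False = True
((¬(x4 ↔ x5) ⊕ x5) ↑ ((x4 ↓ x5) ↑ (¬(x4 ↓ (¬(((x5 ↓ x4) ↔ x5) ↓ x4) ↔ ((x5 ↔ x4) ↓ ((x5 ⊕ x4) ↔ x4)))) ↔ (x4 ↔ x5)))) ↓ x5 = True ↓ False = False

False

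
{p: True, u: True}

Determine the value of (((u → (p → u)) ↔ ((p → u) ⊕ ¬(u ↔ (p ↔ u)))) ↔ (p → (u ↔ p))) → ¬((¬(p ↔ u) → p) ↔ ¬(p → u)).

True

p → u = True → True = True
u → (p → u) = True → True = True
p → u = True → True = True
p ↔ u = True ↔ True = True
u ↔ (p ↔ u) = True ↔ True = True
¬(u ↔ (p ↔ u)) = ¬True = False
(p → u) ⊕ ¬(u ↔ (p ↔ u)) = True ⊕ False = True
(u → (p → u)) ↔ ((p → u) ⊕ ¬(u ↔ (p ↔ u))) = True ↔ True = True
u ↔ p = True ↔ True = True
p → (u ↔ p) = True → True = True
((u → (p → u)) ↔ ((p → u) ⊕ ¬(u ↔ (p ↔ u)))) ↔ (p → (u ↔ p)) = True ↔ True = True
p ↔ u = True ↔ True = True
¬(p ↔ u) = ¬True = False
¬(p ↔ u) → p = False → True = True
p → u = True → True = True
¬(p → u) = ¬True = False
(¬(p ↔ u) → p) ↔ ¬(p → u) = True ↔ False = False
¬((¬(p ↔ u) → p) ↔ ¬(p → u)) = ¬False = True
(((u → (p → u)) ↔ ((p → u) ⊕ ¬(u ↔ (p ↔ u)))) ↔ (p → (u ↔ p))) → ¬((¬(p ↔ u) → p) ↔ ¬(p → u)) = True → True = True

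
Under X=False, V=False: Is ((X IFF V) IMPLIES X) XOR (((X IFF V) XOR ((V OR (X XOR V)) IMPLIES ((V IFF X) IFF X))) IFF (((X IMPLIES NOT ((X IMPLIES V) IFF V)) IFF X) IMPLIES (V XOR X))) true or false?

False

Substituting X=False, V=False:
X IFF V = False IFF False = True
(X IFF V) IMPLIES X = True IMPLIES False = False
X IFF V = False IFF False = True
X XOR V = False XOR False = False
V OR (X XOR V) = False OR False = False
V IFF X = False IFF False = True
(V IFF X) IFF X = True IFF False = False
(V OR (X XOR V)) IMPLIES ((V IFF X) IFF X) = False IMPLIES False = True
(X IFF V) XOR ((V OR (X XOR V)) IMPLIES ((V IFF X) IFF X)) = True XOR True = False
X IMPLIES V = False IMPLIES False = True
(X IMPLIES V) IFF V = True IFF False = False
NOT ((X IMPLIES V) IFF V) = NOT False = True
X IMPLIES NOT ((X IMPLIES V) IFF V) = False IMPLIES True = True
(X IMPLIES NOT ((X IMPLIES V) IFF V)) IFF X = True IFF False = False
V XOR X = False XOR False = False
((X IMPLIES NOT ((X IMPLIES V) IFF V)) IFF X) IMPLIES (V XOR X) = False IMPLIES False = True
((X IFF V) XOR ((V OR (X XOR V)) IMPLIES ((V IFF X) IFF X))) IFF (((X IMPLIES NOT ((X IMPLIES V) IFF V)) IFF X) IMPLIES (V XOR X)) = False IFF True = False
((X IFF V) IMPLIES X) XOR (((X IFF V) XOR ((V OR (X XOR V)) IMPLIES ((V IFF X) IFF X))) IFF (((X IMPLIES NOT ((X IMPLIES V) IFF V)) IFF X) IMPLIES (V XOR X))) = False XOR False = False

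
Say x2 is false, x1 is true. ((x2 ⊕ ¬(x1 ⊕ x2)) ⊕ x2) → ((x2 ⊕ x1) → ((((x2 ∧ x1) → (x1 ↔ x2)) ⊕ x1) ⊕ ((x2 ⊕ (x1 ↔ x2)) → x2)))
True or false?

T

x1 ⊕ x2 = T ⊕ F = T
¬(x1 ⊕ x2) = ¬T = F
x2 ⊕ ¬(x1 ⊕ x2) = F ⊕ F = F
(x2 ⊕ ¬(x1 ⊕ x2)) ⊕ x2 = F ⊕ F = F
x2 ⊕ x1 = F ⊕ T = T
x2 ∧ x1 = F ∧ T = F
x1 ↔ x2 = T ↔ F = F
(x2 ∧ x1) → (x1 ↔ x2) = F → F = T
((x2 ∧ x1) → (x1 ↔ x2)) ⊕ x1 = T ⊕ T = F
x1 ↔ x2 = T ↔ F = F
x2 ⊕ (x1 ↔ x2) = F ⊕ F = F
(x2 ⊕ (x1 ↔ x2)) → x2 = F → F = T
(((x2 ∧ x1) → (x1 ↔ x2)) ⊕ x1) ⊕ ((x2 ⊕ (x1 ↔ x2)) → x2) = F ⊕ T = T
(x2 ⊕ x1) → ((((x2 ∧ x1) → (x1 ↔ x2)) ⊕ x1) ⊕ ((x2 ⊕ (x1 ↔ x2)) → x2)) = T → T = T
((x2 ⊕ ¬(x1 ⊕ x2)) ⊕ x2) → ((x2 ⊕ x1) → ((((x2 ∧ x1) → (x1 ↔ x2)) ⊕ x1) ⊕ ((x2 ⊕ (x1 ↔ x2)) → x2))) = F → T = T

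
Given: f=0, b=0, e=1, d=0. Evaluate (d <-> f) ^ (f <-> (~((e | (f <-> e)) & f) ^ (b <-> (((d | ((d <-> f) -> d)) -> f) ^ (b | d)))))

1

d <-> f = 0 <-> 0 = 1
f <-> e = 0 <-> 1 = 0
e | (f <-> e) = 1 | 0 = 1
(e | (f <-> e)) & f = 1 & 0 = 0
~((e | (f <-> e)) & f) = ~0 = 1
d <-> f = 0 <-> 0 = 1
(d <-> f) -> d = 1 -> 0 = 0
d | ((d <-> f) -> d) = 0 | 0 = 0
(d | ((d <-> f) -> d)) -> f = 0 -> 0 = 1
b | d = 0 | 0 = 0
((d | ((d <-> f) -> d)) -> f) ^ (b | d) = 1 ^ 0 = 1
b <-> (((d | ((d <-> f) -> d)) -> f) ^ (b | d)) = 0 <-> 1 = 0
~((e | (f <-> e)) & f) ^ (b <-> (((d | ((d <-> f) -> d)) -> f) ^ (b | d))) = 1 ^ 0 = 1
f <-> (~((e | (f <-> e)) & f) ^ (b <-> (((d | ((d <-> f) -> d)) -> f) ^ (b | d)))) = 0 <-> 1 = 0
(d <-> f) ^ (f <-> (~((e | (f <-> e)) & f) ^ (b <-> (((d | ((d <-> f) -> d)) -> f) ^ (b | d))))) = 1 ^ 0 = 1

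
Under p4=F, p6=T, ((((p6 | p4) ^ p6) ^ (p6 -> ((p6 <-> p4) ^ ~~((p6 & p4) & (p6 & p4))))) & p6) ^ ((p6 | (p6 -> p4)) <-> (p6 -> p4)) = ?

F

p6 | p4 = T | F = T
(p6 | p4) ^ p6 = T ^ T = F
p6 <-> p4 = T <-> F = F
p6 & p4 = T & F = F
p6 & p4 = T & F = F
(p6 & p4) & (p6 & p4) = F & F = F
~((p6 & p4) & (p6 & p4)) = ~F = T
~~((p6 & p4) & (p6 & p4)) = ~T = F
(p6 <-> p4) ^ ~~((p6 & p4) & (p6 & p4)) = F ^ F = F
p6 -> ((p6 <-> p4) ^ ~~((p6 & p4) & (p6 & p4))) = T -> F = F
((p6 | p4) ^ p6) ^ (p6 -> ((p6 <-> p4) ^ ~~((p6 & p4) & (p6 & p4)))) = F ^ F = F
(((p6 | p4) ^ p6) ^ (p6 -> ((p6 <-> p4) ^ ~~((p6 & p4) & (p6 & p4))))) & p6 = F & T = F
p6 -> p4 = T -> F = F
p6 | (p6 -> p4) = T | F = T
p6 -> p4 = T -> F = F
(p6 | (p6 -> p4)) <-> (p6 -> p4) = T <-> F = F
((((p6 | p4) ^ p6) ^ (p6 -> ((p6 <-> p4) ^ ~~((p6 & p4) & (p6 & p4))))) & p6) ^ ((p6 | (p6 -> p4)) <-> (p6 -> p4)) = F ^ F = F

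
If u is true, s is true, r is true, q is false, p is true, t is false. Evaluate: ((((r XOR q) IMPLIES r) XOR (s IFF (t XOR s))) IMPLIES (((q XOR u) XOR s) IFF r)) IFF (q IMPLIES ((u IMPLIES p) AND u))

Substituting u=True, s=True, r=True, q=False, p=True, t=False:
r XOR q = True XOR False = True
(r XOR q) IMPLIES r = True IMPLIES True = True
t XOR s = False XOR True = True
s IFF (t XOR s) = True IFF True = True
((r XOR q) IMPLIES r) XOR (s IFF (t XOR s)) = True XOR True = False
q XOR u = False XOR True = True
(q XOR u) XOR s = True XOR True = False
((q XOR u) XOR s) IFF r = False IFF True = False
(((r XOR q) IMPLIES r) XOR (s IFF (t XOR s))) IMPLIES (((q XOR u) XOR s) IFF r) = False IMPLIES False = True
u IMPLIES p = True IMPLIES True = True
(u IMPLIES p) AND u = True AND True = True
q IMPLIES ((u IMPLIES p) AND u) = False IMPLIES True = True
((((r XOR q) IMPLIES r) XOR (s IFF (t XOR s))) IMPLIES (((q XOR u) XOR s) IFF r)) IFF (q IMPLIES ((u IMPLIES p) AND u)) = True IFF True = True

True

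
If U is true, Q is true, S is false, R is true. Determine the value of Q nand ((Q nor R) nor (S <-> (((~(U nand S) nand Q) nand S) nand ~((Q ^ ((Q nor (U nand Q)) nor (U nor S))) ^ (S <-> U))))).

1

Substituting U=1, Q=1, S=0, R=1:
Q nor R = 1 nor 1 = 0
U nand S = 1 nand 0 = 1
~(U nand S) = ~1 = 0
~(U nand S) nand Q = 0 nand 1 = 1
(~(U nand S) nand Q) nand S = 1 nand 0 = 1
U nand Q = 1 nand 1 = 0
Q nor (U nand Q) = 1 nor 0 = 0
U nor S = 1 nor 0 = 0
(Q nor (U nand Q)) nor (U nor S) = 0 nor 0 = 1
Q ^ ((Q nor (U nand Q)) nor (U nor S)) = 1 ^ 1 = 0
S <-> U = 0 <-> 1 = 0
(Q ^ ((Q nor (U nand Q)) nor (U nor S))) ^ (S <-> U) = 0 ^ 0 = 0
~((Q ^ ((Q nor (U nand Q)) nor (U nor S))) ^ (S <-> U)) = ~0 = 1
((~(U nand S) nand Q) nand S) nand ~((Q ^ ((Q nor (U nand Q)) nor (U nor S))) ^ (S <-> U)) = 1 nand 1 = 0
S <-> (((~(U nand S) nand Q) nand S) nand ~((Q ^ ((Q nor (U nand Q)) nor (U nor S))) ^ (S <-> U))) = 0 <-> 0 = 1
(Q nor R) nor (S <-> (((~(U nand S) nand Q) nand S) nand ~((Q ^ ((Q nor (U nand Q)) nor (U nor S))) ^ (S <-> U)))) = 0 nor 1 = 0
Q nand ((Q nor R) nor (S <-> (((~(U nand S) nand Q) nand S) nand ~((Q ^ ((Q nor (U nand Q)) nor (U nor S))) ^ (S <-> U))))) = 1 nand 0 = 1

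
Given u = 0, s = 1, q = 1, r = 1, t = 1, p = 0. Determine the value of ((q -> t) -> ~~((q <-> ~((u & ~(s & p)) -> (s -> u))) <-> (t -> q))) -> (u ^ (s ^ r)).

1

q -> t = 1 -> 1 = 1
s & p = 1 & 0 = 0
~(s & p) = ~0 = 1
u & ~(s & p) = 0 & 1 = 0
s -> u = 1 -> 0 = 0
(u & ~(s & p)) -> (s -> u) = 0 -> 0 = 1
~((u & ~(s & p)) -> (s -> u)) = ~1 = 0
q <-> ~((u & ~(s & p)) -> (s -> u)) = 1 <-> 0 = 0
t -> q = 1 -> 1 = 1
(q <-> ~((u & ~(s & p)) -> (s -> u))) <-> (t -> q) = 0 <-> 1 = 0
~((q <-> ~((u & ~(s & p)) -> (s -> u))) <-> (t -> q)) = ~0 = 1
~~((q <-> ~((u & ~(s & p)) -> (s -> u))) <-> (t -> q)) = ~1 = 0
(q -> t) -> ~~((q <-> ~((u & ~(s & p)) -> (s -> u))) <-> (t -> q)) = 1 -> 0 = 0
s ^ r = 1 ^ 1 = 0
u ^ (s ^ r) = 0 ^ 0 = 0
((q -> t) -> ~~((q <-> ~((u & ~(s & p)) -> (s -> u))) <-> (t -> q))) -> (u ^ (s ^ r)) = 0 -> 0 = 1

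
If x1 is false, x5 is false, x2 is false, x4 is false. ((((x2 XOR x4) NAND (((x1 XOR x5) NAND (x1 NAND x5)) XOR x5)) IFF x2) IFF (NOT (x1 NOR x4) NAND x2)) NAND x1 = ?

true

Substituting x1=false, x5=false, x2=false, x4=false:
x2 XOR x4 = false XOR false = false
x1 XOR x5 = false XOR false = false
x1 NAND x5 = false NAND false = true
(x1 XOR x5) NAND (x1 NAND x5) = false NAND true = true
((x1 XOR x5) NAND (x1 NAND x5)) XOR x5 = true XOR false = true
(x2 XOR x4) NAND (((x1 XOR x5) NAND (x1 NAND x5)) XOR x5) = false NAND true = true
((x2 XOR x4) NAND (((x1 XOR x5) NAND (x1 NAND x5)) XOR x5)) IFF x2 = true IFF false = false
x1 NOR x4 = false NOR false = true
NOT (x1 NOR x4) = NOT true = false
NOT (x1 NOR x4) NAND x2 = false NAND false = true
(((x2 XOR x4) NAND (((x1 XOR x5) NAND (x1 NAND x5)) XOR x5)) IFF x2) IFF (NOT (x1 NOR x4) NAND x2) = false IFF true = false
((((x2 XOR x4) NAND (((x1 XOR x5) NAND (x1 NAND x5)) XOR x5)) IFF x2) IFF (NOT (x1 NOR x4) NAND x2)) NAND x1 = false NAND false = true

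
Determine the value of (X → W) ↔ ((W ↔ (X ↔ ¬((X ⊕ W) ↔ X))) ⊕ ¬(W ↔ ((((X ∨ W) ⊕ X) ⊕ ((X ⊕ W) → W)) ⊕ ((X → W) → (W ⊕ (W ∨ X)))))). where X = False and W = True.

True

Substituting X=False, W=True:
X → W = False → True = True
X ⊕ W = False ⊕ True = True
(X ⊕ W) ↔ X = True ↔ False = False
¬((X ⊕ W) ↔ X) = ¬False = True
X ↔ ¬((X ⊕ W) ↔ X) = False ↔ True = False
W ↔ (X ↔ ¬((X ⊕ W) ↔ X)) = True ↔ False = False
X ∨ W = False ∨ True = True
(X ∨ W) ⊕ X = True ⊕ False = True
X ⊕ W = False ⊕ True = True
(X ⊕ W) → W = True → True = True
((X ∨ W) ⊕ X) ⊕ ((X ⊕ W) → W) = True ⊕ True = False
X → W = False → True = True
W ∨ X = True ∨ False = True
W ⊕ (W ∨ X) = True ⊕ True = False
(X → W) → (W ⊕ (W ∨ X)) = True → False = False
(((X ∨ W) ⊕ X) ⊕ ((X ⊕ W) → W)) ⊕ ((X → W) → (W ⊕ (W ∨ X))) = False ⊕ False = False
W ↔ ((((X ∨ W) ⊕ X) ⊕ ((X ⊕ W) → W)) ⊕ ((X → W) → (W ⊕ (W ∨ X)))) = True ↔ False = False
¬(W ↔ ((((X ∨ W) ⊕ X) ⊕ ((X ⊕ W) → W)) ⊕ ((X → W) → (W ⊕ (W ∨ X))))) = ¬False = True
(W ↔ (X ↔ ¬((X ⊕ W) ↔ X))) ⊕ ¬(W ↔ ((((X ∨ W) ⊕ X) ⊕ ((X ⊕ W) → W)) ⊕ ((X → W) → (W ⊕ (W ∨ X))))) = False ⊕ True = True
(X → W) ↔ ((W ↔ (X ↔ ¬((X ⊕ W) ↔ X))) ⊕ ¬(W ↔ ((((X ∨ W) ⊕ X) ⊕ ((X ⊕ W) → W)) ⊕ ((X → W) → (W ⊕ (W ∨ X)))))) = True ↔ True = True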